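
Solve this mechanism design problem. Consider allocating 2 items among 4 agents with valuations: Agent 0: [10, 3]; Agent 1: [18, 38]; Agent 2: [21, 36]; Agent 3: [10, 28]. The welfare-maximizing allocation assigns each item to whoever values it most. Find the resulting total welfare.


Step 1: For each item, find the maximum value among all agents.
Step 2: Item 0 -> Agent 2 (value 21)
Step 3: Item 1 -> Agent 1 (value 38)
Step 4: Total welfare = 21 + 38 = 59

59


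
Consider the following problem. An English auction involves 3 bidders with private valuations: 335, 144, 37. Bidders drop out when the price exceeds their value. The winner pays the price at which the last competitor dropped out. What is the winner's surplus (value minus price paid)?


Step 1: Identify the highest value: 335
Step 2: Identify the second-highest value: 144
Step 3: The final price = second-highest value = 144
Step 4: Surplus = 335 - 144 = 191

191


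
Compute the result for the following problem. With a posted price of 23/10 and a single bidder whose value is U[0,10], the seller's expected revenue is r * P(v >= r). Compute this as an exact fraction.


Step 1: Posted price r = 23/10, value support [0,10]
Step 2: P(v >= r) = (10 - 23/10)/10 = 77/100
Step 3: Expected revenue = r * P(v >= r) = 23/10 * 77/100
Step 4: Revenue = 1771/1000

1771/1000


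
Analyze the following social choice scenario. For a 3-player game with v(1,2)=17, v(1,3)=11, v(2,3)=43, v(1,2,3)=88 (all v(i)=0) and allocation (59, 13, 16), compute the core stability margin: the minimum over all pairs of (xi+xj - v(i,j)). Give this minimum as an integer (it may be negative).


Step 1: Slack for coalition (1,2): x1+x2 - v12 = 72 - 17 = 55
Step 2: Slack for coalition (1,3): x1+x3 - v13 = 75 - 11 = 64
Step 3: Slack for coalition (2,3): x2+x3 - v23 = 29 - 43 = -14
Step 4: Minimum slack = min(55, 64, -14) = -14, attained by (2,3); coalition (2,3) can block (slack < 0), so the allocation is not in the core

-14


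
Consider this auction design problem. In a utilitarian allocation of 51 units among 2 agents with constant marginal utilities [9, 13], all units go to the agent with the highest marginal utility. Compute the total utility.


Step 1: The marginal utilities are [9, 13]
Step 2: The highest marginal utility is 13
Step 3: All 51 units go to that agent
Step 4: Total utility = 13 * 51 = 663

663


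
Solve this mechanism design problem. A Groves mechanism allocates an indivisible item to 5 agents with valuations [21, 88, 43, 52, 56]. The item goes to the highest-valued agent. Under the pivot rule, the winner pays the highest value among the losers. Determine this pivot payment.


Step 1: The efficient winner is agent 1 with value 88
Step 2: Other agents' values: [21, 43, 52, 56]
Step 3: Pivot payment = max(others) = 56
Step 4: The winner pays 56

56


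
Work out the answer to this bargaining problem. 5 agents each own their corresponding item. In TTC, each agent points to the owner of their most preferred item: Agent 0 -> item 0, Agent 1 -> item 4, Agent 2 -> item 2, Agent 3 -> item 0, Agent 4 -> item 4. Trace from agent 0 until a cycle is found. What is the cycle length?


Step 1: Trace the pointer graph from agent 0: 0 -> 0
Step 2: A cycle is detected when we revisit agent 0
Step 3: The cycle is: 0 -> 0
Step 4: Cycle length = 1

1


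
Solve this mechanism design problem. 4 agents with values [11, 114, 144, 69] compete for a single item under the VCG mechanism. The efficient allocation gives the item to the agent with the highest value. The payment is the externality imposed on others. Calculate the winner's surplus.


Step 1: The winner is the agent with the highest value: agent 2 with value 144
Step 2: Values of other agents: [11, 114, 69]
Step 3: VCG payment = max of others' values = 114
Step 4: Surplus = 144 - 114 = 30

30


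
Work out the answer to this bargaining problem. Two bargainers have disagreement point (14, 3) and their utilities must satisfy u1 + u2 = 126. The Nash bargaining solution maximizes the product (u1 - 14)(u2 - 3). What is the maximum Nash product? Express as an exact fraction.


Step 1: The Nash solution splits surplus symmetrically above the disagreement point
Step 2: u1 = (total + d1 - d2)/2 = (126 + 14 - 3)/2 = 137/2
Step 3: u2 = (total - d1 + d2)/2 = (126 - 14 + 3)/2 = 115/2
Step 4: Nash product = (137/2 - 14) * (115/2 - 3)
Step 5: = 109/2 * 109/2 = 11881/4

11881/4


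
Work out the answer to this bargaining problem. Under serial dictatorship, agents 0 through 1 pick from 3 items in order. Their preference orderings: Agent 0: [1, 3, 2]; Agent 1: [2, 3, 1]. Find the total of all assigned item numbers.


Step 1: Agent 0 picks item 1
Step 2: Agent 1 picks item 2
Step 3: Sum = 1 + 2 = 3

3


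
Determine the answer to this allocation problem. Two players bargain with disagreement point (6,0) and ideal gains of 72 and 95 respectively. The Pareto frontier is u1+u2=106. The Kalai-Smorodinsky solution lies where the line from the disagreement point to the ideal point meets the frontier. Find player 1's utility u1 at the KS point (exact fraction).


Step 1: At the KS point, (u1-d1)/r1 = (u2-d2)/r2 = t and u1+u2 = 106
Step 2: u1 = d1 + r1*t and u2 = d2 + r2*t, so (d1 + r1*t) + (d2 + r2*t) = 106
Step 3: t = (106 - 6 - 0)/(72 + 95) = 100/167
Step 4: u1 = d1 + r1*t = 6 + 72 * 100/167 = 8202/167
Step 5: (Check: u2 = d2 + r2*t = 9500/167; u1+u2 = 8202/167 + 9500/167 = 106, on the frontier.)

8202/167


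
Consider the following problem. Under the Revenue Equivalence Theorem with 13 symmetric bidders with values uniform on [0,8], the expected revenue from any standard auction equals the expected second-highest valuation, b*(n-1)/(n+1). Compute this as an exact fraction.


Step 1: By Revenue Equivalence, expected revenue = b*(n-1)/(n+1)
Step 2: Substituting n = 13, b = 8
Step 3: Revenue = 8*(13-1)/(13+1) = 8*12/14
Step 4: Revenue = 96/14 = 48/7

48/7


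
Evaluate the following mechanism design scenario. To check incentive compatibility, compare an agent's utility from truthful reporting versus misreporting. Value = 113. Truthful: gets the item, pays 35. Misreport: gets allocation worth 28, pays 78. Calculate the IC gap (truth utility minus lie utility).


Step 1: U(truth) = value - payment = 113 - 35 = 78
Step 2: U(lie) = allocation - payment = 28 - 78 = -50
Step 3: IC gap = 78 - (-50) = 128

128


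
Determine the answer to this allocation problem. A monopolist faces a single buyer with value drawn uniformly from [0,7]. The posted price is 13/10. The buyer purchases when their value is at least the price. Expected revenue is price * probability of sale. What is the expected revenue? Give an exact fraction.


Step 1: Posted price r = 13/10, value support [0,7]
Step 2: P(v >= r) = (7 - 13/10)/7 = 57/70
Step 3: Expected revenue = r * P(v >= r) = 13/10 * 57/70
Step 4: Revenue = 741/700

741/700


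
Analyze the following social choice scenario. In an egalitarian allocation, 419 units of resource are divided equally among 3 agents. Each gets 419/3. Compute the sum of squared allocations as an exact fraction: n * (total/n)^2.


Step 1: Each agent's share = 419/3
Step 2: Square of each share = (419/3)^2 = 175561/9
Step 3: Sum of squares = 3 * 175561/9 = 175561/3

175561/3


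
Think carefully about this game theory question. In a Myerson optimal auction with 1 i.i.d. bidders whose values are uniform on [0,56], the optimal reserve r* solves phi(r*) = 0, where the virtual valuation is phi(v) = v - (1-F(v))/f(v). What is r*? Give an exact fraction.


Step 1: For U[0,56], F(v) = v/56 and f(v) = 1/56
Step 2: phi(v) = v - (1 - v/56)/(1/56) = v - (56 - v) = 2v - 56
Step 3: Set phi(r*) = 0: 2r* - 56 = 0
Step 4: r* = 56/2 = 28 (the number of bidders n = 1 does not enter)

28


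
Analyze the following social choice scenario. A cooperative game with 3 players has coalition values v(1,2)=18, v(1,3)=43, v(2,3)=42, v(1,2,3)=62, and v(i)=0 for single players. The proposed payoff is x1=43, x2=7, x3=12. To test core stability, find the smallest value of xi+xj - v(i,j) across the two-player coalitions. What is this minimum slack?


Step 1: Slack for coalition (1,2): x1+x2 - v12 = 50 - 18 = 32
Step 2: Slack for coalition (1,3): x1+x3 - v13 = 55 - 43 = 12
Step 3: Slack for coalition (2,3): x2+x3 - v23 = 19 - 42 = -23
Step 4: Minimum slack = min(32, 12, -23) = -23, attained by (2,3); coalition (2,3) can block (slack < 0), so the allocation is not in the core

-23


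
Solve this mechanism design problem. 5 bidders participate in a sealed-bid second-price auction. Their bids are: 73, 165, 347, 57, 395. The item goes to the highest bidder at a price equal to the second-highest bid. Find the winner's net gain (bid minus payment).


Step 1: Sort bids in descending order: 395, 347, 165, 73, 57
Step 2: The winning bid is the highest: 395
Step 3: The payment equals the second-highest bid: 347
Step 4: Surplus = winner's bid - payment = 395 - 347 = 48

48


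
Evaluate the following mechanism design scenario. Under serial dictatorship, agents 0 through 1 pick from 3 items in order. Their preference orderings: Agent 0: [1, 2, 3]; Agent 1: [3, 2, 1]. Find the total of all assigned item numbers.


Step 1: Agent 0 picks item 1
Step 2: Agent 1 picks item 3
Step 3: Sum = 1 + 3 = 4

4


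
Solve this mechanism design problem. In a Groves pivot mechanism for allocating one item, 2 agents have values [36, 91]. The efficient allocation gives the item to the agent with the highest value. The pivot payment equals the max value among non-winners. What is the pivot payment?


Step 1: The efficient winner is agent 1 with value 91
Step 2: Other agents' values: [36]
Step 3: Pivot payment = max(others) = 36
Step 4: The winner pays 36

36


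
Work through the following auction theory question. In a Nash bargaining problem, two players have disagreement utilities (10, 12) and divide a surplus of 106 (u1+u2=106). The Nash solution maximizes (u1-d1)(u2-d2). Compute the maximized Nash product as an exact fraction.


Step 1: The Nash solution splits surplus symmetrically above the disagreement point
Step 2: u1 = (total + d1 - d2)/2 = (106 + 10 - 12)/2 = 52
Step 3: u2 = (total - d1 + d2)/2 = (106 - 10 + 12)/2 = 54
Step 4: Nash product = (52 - 10) * (54 - 12)
Step 5: = 42 * 42 = 1764

1764


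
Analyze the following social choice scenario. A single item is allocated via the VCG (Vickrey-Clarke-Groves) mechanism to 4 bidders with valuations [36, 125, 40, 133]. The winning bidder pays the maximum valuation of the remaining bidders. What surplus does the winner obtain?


Step 1: The winner is the agent with the highest value: agent 3 with value 133
Step 2: Values of other agents: [36, 125, 40]
Step 3: VCG payment = max of others' values = 125
Step 4: Surplus = 133 - 125 = 8

8


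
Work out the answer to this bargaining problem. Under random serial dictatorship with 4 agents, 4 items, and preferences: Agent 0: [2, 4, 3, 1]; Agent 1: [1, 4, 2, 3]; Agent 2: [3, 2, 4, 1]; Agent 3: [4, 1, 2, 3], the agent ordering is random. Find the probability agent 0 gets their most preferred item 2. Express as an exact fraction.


Step 1: Agent 0 wants item 2
Step 2: There are 24 possible orderings of agents
Step 3: In 24 orderings, agent 0 gets item 2
Step 4: Probability = 24/24 = 1

1


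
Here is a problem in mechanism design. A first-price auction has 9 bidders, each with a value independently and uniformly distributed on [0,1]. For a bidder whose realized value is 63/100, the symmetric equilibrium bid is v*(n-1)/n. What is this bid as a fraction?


Step 1: The symmetric BNE bidding function is b(v) = v * (n-1) / n
Step 2: Substitute v = 63/100 and n = 9
Step 3: b = 63/100 * 8/9
Step 4: b = 14/25

14/25


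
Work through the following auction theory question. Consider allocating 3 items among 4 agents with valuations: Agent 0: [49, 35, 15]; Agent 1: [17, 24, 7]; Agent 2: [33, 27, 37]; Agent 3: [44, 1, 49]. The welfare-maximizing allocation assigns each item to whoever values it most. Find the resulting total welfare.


Step 1: For each item, find the maximum value among all agents.
Step 2: Item 0 -> Agent 0 (value 49)
Step 3: Item 1 -> Agent 0 (value 35)
Step 4: Item 2 -> Agent 3 (value 49)
Step 5: Total welfare = 49 + 35 + 49 = 133

133


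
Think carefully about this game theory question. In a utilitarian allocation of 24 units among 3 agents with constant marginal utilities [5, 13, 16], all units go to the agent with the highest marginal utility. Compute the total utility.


Step 1: The marginal utilities are [5, 13, 16]
Step 2: The highest marginal utility is 16
Step 3: All 24 units go to that agent
Step 4: Total utility = 16 * 24 = 384

384


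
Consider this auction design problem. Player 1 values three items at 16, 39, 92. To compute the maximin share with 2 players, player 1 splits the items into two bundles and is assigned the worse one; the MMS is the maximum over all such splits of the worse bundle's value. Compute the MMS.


Step 1: Item values = 16, 39, 92
Step 2: Enumerate all 2-bundle partitions and take the smaller bundle:
  Partition 1: {16} vs {39,92} -> bundles 16, 131; min = 16
  Partition 2: {39} vs {16,92} -> bundles 39, 108; min = 39
  Partition 3: {92} vs {16,39} -> bundles 92, 55; min = 55
Step 3: MMS = max(16, 39, 55) = 55

55


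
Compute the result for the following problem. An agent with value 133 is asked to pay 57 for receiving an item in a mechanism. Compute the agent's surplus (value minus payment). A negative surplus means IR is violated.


Step 1: Surplus = value - payment = 133 - 57 = 76
Step 2: IR is satisfied (surplus >= 0)

76


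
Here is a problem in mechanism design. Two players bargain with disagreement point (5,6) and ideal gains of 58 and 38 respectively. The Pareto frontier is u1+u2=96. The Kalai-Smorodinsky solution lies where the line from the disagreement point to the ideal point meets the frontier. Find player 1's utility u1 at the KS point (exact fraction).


Step 1: At the KS point, (u1-d1)/r1 = (u2-d2)/r2 = t and u1+u2 = 96
Step 2: u1 = d1 + r1*t and u2 = d2 + r2*t, so (d1 + r1*t) + (d2 + r2*t) = 96
Step 3: t = (96 - 5 - 6)/(58 + 38) = 85/96
Step 4: u1 = d1 + r1*t = 5 + 58 * 85/96 = 2705/48
Step 5: (Check: u2 = d2 + r2*t = 1903/48; u1+u2 = 2705/48 + 1903/48 = 96, on the frontier.)

2705/48


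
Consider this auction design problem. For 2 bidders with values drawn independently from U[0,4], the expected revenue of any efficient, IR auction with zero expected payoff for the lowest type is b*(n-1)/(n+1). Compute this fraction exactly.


Step 1: By Revenue Equivalence, expected revenue = b*(n-1)/(n+1)
Step 2: Substituting n = 2, b = 4
Step 3: Revenue = 4*(2-1)/(2+1) = 4*1/3
Step 4: Revenue = 4/3

4/3


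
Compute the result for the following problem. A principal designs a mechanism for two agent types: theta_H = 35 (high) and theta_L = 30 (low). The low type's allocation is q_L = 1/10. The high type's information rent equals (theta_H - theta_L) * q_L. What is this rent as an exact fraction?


Step 1: theta_H - theta_L = 35 - 30 = 5
Step 2: Information rent = (theta_H - theta_L) * q_L
Step 3: = 5 * 1/10
Step 4: = 1/2

1/2


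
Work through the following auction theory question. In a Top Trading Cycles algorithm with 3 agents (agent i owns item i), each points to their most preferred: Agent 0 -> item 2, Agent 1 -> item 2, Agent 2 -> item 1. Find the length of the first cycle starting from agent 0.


Step 1: Trace the pointer graph from agent 0: 0 -> 2 -> 1 -> 2
Step 2: A cycle is detected when we revisit agent 2
Step 3: The cycle is: 2 -> 1 -> 2
Step 4: Cycle length = 2

2


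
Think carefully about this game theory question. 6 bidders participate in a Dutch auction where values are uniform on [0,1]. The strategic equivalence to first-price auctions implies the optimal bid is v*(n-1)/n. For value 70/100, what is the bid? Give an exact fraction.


Step 1: Dutch auctions are strategically equivalent to first-price auctions
Step 2: The equilibrium bid is b(v) = v*(n-1)/n
Step 3: b = 7/10 * 5/6
Step 4: b = 7/12

7/12


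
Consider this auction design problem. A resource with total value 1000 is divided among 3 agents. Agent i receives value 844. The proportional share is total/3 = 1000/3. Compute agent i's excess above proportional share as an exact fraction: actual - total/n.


Step 1: Proportional share = 1000/3
Step 2: Agent's actual allocation = 844
Step 3: Excess = 844 - 1000/3 = 1532/3

1532/3


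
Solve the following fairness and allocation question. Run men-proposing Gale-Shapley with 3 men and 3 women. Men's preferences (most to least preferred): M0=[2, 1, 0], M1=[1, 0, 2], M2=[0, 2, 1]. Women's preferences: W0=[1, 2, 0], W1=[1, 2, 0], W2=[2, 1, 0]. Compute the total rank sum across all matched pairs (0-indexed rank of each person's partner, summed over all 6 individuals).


Step 1: Run Gale-Shapley (men propose, women hold best offer):
  M0 proposes to W2; she accepts
  M1 proposes to W1; she accepts
  M2 proposes to W0; she accepts
Step 2: Final matching: W0-M2, W1-M1, W2-M0
Step 3: 0-indexed ranks (man's rank of his match, then woman's): 0 + 1 + 0 + 0 + 0 + 2
Step 4: Total rank sum = 3

3


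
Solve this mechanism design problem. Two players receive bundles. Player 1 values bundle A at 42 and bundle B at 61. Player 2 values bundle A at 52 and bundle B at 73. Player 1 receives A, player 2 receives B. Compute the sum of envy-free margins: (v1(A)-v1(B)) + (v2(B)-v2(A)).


Step 1: Player 1's margin = v1(A) - v1(B) = 42 - 61 = -19
Step 2: Player 2's margin = v2(B) - v2(A) = 73 - 52 = 21
Step 3: Total margin = -19 + 21 = 2

2


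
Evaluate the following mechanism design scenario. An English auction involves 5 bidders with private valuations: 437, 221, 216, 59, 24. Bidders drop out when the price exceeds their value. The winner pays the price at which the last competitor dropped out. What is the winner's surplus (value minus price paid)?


Step 1: Identify the highest value: 437
Step 2: Identify the second-highest value: 221
Step 3: The final price = second-highest value = 221
Step 4: Surplus = 437 - 221 = 216

216


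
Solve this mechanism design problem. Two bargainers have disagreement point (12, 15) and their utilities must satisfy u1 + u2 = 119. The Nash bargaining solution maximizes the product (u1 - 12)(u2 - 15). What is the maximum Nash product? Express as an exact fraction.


Step 1: The Nash solution splits surplus symmetrically above the disagreement point
Step 2: u1 = (total + d1 - d2)/2 = (119 + 12 - 15)/2 = 58
Step 3: u2 = (total - d1 + d2)/2 = (119 - 12 + 15)/2 = 61
Step 4: Nash product = (58 - 12) * (61 - 15)
Step 5: = 46 * 46 = 2116

2116


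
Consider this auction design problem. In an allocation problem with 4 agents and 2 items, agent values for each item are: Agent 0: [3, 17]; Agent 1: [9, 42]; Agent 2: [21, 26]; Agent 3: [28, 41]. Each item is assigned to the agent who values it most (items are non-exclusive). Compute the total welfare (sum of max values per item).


Step 1: For each item, find the maximum value among all agents.
Step 2: Item 0 -> Agent 3 (value 28)
Step 3: Item 1 -> Agent 1 (value 42)
Step 4: Total welfare = 28 + 42 = 70

70


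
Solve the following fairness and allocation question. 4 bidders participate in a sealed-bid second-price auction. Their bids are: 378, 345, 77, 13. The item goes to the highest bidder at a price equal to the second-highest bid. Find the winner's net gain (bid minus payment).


Step 1: Sort bids in descending order: 378, 345, 77, 13
Step 2: The winning bid is the highest: 378
Step 3: The payment equals the second-highest bid: 345
Step 4: Surplus = winner's bid - payment = 378 - 345 = 33

33


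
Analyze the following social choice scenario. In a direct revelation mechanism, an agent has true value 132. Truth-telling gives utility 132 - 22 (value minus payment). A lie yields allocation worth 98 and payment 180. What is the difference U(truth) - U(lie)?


Step 1: U(truth) = value - payment = 132 - 22 = 110
Step 2: U(lie) = allocation - payment = 98 - 180 = -82
Step 3: IC gap = 110 - (-82) = 192

192


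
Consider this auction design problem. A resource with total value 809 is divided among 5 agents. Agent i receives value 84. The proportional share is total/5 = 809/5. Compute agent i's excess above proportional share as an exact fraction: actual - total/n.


Step 1: Proportional share = 809/5
Step 2: Agent's actual allocation = 84
Step 3: Excess = 84 - 809/5 = -389/5

-389/5


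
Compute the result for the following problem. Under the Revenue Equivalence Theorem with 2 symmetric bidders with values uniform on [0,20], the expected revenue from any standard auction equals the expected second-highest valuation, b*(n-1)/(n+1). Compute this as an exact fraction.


Step 1: By Revenue Equivalence, expected revenue = b*(n-1)/(n+1)
Step 2: Substituting n = 2, b = 20
Step 3: Revenue = 20*(2-1)/(2+1) = 20*1/3
Step 4: Revenue = 20/3

20/3


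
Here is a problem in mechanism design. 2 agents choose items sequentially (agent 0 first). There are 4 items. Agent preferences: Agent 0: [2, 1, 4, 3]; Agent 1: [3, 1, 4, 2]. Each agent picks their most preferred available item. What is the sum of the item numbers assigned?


Step 1: Agent 0 picks item 2
Step 2: Agent 1 picks item 3
Step 3: Sum = 2 + 3 = 5

5


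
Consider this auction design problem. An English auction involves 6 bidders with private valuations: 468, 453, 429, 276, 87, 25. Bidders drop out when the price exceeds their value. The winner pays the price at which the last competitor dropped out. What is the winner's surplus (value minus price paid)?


Step 1: Identify the highest value: 468
Step 2: Identify the second-highest value: 453
Step 3: The final price = second-highest value = 453
Step 4: Surplus = 468 - 453 = 15

15


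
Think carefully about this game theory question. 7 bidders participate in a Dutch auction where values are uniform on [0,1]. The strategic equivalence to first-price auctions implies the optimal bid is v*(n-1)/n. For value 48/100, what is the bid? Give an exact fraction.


Step 1: Dutch auctions are strategically equivalent to first-price auctions
Step 2: The equilibrium bid is b(v) = v*(n-1)/n
Step 3: b = 12/25 * 6/7
Step 4: b = 72/175

72/175


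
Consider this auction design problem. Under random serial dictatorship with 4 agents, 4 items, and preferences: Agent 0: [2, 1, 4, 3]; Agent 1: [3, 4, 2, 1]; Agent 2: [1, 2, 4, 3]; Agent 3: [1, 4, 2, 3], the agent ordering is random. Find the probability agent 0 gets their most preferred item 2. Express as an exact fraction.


Step 1: Agent 0 wants item 2
Step 2: There are 24 possible orderings of agents
Step 3: In 20 orderings, agent 0 gets item 2
Step 4: Probability = 20/24 = 5/6

5/6


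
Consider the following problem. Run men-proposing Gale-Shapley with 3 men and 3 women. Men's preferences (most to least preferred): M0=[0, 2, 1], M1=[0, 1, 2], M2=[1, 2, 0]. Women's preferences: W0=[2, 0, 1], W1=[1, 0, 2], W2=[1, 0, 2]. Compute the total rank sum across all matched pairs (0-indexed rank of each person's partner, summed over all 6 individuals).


Step 1: Run Gale-Shapley (men propose, women hold best offer):
  M0 proposes to W0; she accepts
  M1 proposes to W0; rejected
  M1 proposes to W1; she accepts
  M2 proposes to W1; rejected
  M2 proposes to W2; she accepts
Step 2: Final matching: W0-M0, W1-M1, W2-M2
Step 3: 0-indexed ranks (man's rank of his match, then woman's): 0 + 1 + 1 + 0 + 1 + 2
Step 4: Total rank sum = 5

5


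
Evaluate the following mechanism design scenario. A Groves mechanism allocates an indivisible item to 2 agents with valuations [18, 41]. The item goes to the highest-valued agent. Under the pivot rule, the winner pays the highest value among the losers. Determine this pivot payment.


Step 1: The efficient winner is agent 1 with value 41
Step 2: Other agents' values: [18]
Step 3: Pivot payment = max(others) = 18
Step 4: The winner pays 18

18


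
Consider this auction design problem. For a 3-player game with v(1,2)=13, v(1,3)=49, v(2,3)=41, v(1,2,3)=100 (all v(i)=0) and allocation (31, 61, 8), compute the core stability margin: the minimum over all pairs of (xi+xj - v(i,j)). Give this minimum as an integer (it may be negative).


Step 1: Slack for coalition (1,2): x1+x2 - v12 = 92 - 13 = 79
Step 2: Slack for coalition (1,3): x1+x3 - v13 = 39 - 49 = -10
Step 3: Slack for coalition (2,3): x2+x3 - v23 = 69 - 41 = 28
Step 4: Minimum slack = min(79, -10, 28) = -10, attained by (1,3); coalition (1,3) can block (slack < 0), so the allocation is not in the core

-10


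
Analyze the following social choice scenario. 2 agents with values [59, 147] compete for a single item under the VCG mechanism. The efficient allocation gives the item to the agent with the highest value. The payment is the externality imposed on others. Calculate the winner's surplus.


Step 1: The winner is the agent with the highest value: agent 1 with value 147
Step 2: Values of other agents: [59]
Step 3: VCG payment = max of others' values = 59
Step 4: Surplus = 147 - 59 = 88

88


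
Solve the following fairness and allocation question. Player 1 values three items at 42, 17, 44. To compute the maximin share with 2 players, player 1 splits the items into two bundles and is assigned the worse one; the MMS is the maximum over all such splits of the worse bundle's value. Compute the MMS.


Step 1: Item values = 42, 17, 44
Step 2: Enumerate all 2-bundle partitions and take the smaller bundle:
  Partition 1: {42} vs {17,44} -> bundles 42, 61; min = 42
  Partition 2: {17} vs {42,44} -> bundles 17, 86; min = 17
  Partition 3: {44} vs {42,17} -> bundles 44, 59; min = 44
Step 3: MMS = max(42, 17, 44) = 44

44


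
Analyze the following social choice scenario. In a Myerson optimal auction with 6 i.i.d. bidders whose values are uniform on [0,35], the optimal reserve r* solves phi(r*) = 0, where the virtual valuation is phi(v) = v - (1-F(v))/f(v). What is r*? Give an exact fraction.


Step 1: For U[0,35], F(v) = v/35 and f(v) = 1/35
Step 2: phi(v) = v - (1 - v/35)/(1/35) = v - (35 - v) = 2v - 35
Step 3: Set phi(r*) = 0: 2r* - 35 = 0
Step 4: r* = 35/2 (the number of bidders n = 6 does not enter)

35/2


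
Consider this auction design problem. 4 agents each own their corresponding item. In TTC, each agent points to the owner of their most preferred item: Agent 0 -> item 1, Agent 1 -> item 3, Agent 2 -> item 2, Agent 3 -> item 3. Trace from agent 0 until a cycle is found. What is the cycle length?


Step 1: Trace the pointer graph from agent 0: 0 -> 1 -> 3 -> 3
Step 2: A cycle is detected when we revisit agent 3
Step 3: The cycle is: 3 -> 3
Step 4: Cycle length = 1

1


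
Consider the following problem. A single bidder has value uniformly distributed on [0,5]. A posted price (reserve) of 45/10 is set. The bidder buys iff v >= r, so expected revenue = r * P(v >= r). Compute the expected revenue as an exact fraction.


Step 1: Posted price r = 9/2, value support [0,5]
Step 2: P(v >= r) = (5 - 9/2)/5 = 1/10
Step 3: Expected revenue = r * P(v >= r) = 9/2 * 1/10
Step 4: Revenue = 9/20

9/20


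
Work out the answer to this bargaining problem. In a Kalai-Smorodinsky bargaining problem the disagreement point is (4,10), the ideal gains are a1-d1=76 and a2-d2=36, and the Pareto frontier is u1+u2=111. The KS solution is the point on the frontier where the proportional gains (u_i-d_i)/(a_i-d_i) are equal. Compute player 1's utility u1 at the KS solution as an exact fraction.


Step 1: At the KS point, (u1-d1)/r1 = (u2-d2)/r2 = t and u1+u2 = 111
Step 2: u1 = d1 + r1*t and u2 = d2 + r2*t, so (d1 + r1*t) + (d2 + r2*t) = 111
Step 3: t = (111 - 4 - 10)/(76 + 36) = 97/112
Step 4: u1 = d1 + r1*t = 4 + 76 * 97/112 = 1955/28
Step 5: (Check: u2 = d2 + r2*t = 1153/28; u1+u2 = 1955/28 + 1153/28 = 111, on the frontier.)

1955/28


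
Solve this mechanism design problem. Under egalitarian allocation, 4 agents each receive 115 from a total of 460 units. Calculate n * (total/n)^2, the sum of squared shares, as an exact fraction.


Step 1: Each agent's share = 460/4 = 115
Step 2: Square of each share = (115)^2 = 13225
Step 3: Sum of squares = 4 * 13225 = 52900

52900


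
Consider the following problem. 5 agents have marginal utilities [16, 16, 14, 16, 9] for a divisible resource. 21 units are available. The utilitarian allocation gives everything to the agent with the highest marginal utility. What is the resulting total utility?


Step 1: The marginal utilities are [16, 16, 14, 16, 9]
Step 2: The highest marginal utility is 16
Step 3: All 21 units go to that agent
Step 4: Total utility = 16 * 21 = 336

336


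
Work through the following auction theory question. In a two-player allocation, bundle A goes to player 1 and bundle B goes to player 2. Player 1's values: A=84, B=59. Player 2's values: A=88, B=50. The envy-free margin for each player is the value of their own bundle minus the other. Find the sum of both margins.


Step 1: Player 1's margin = v1(A) - v1(B) = 84 - 59 = 25
Step 2: Player 2's margin = v2(B) - v2(A) = 50 - 88 = -38
Step 3: Total margin = 25 + -38 = -13

-13


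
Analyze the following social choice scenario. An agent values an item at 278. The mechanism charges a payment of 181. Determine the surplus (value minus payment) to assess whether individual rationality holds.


Step 1: Surplus = value - payment = 278 - 181 = 97
Step 2: IR is satisfied (surplus >= 0)

97


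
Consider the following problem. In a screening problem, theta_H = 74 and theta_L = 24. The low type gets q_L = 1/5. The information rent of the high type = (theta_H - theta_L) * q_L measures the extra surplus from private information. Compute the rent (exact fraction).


Step 1: theta_H - theta_L = 74 - 24 = 50
Step 2: Information rent = (theta_H - theta_L) * q_L
Step 3: = 50 * 1/5
Step 4: = 10

10


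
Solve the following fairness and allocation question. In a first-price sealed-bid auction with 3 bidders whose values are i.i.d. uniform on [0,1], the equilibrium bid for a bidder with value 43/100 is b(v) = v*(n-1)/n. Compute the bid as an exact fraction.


Step 1: The symmetric BNE bidding function is b(v) = v * (n-1) / n
Step 2: Substitute v = 43/100 and n = 3
Step 3: b = 43/100 * 2/3
Step 4: b = 43/150

43/150


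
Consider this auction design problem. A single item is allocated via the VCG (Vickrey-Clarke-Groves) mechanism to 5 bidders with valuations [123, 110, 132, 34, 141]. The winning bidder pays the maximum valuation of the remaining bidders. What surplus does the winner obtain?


Step 1: The winner is the agent with the highest value: agent 4 with value 141
Step 2: Values of other agents: [123, 110, 132, 34]
Step 3: VCG payment = max of others' values = 132
Step 4: Surplus = 141 - 132 = 9

9


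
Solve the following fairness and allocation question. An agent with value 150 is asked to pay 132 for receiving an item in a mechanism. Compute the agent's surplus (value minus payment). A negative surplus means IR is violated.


Step 1: Surplus = value - payment = 150 - 132 = 18
Step 2: IR is satisfied (surplus >= 0)

18


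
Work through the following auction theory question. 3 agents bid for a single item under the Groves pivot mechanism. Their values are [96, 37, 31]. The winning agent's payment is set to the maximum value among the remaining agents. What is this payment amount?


Step 1: The efficient winner is agent 0 with value 96
Step 2: Other agents' values: [37, 31]
Step 3: Pivot payment = max(others) = 37
Step 4: The winner pays 37

37


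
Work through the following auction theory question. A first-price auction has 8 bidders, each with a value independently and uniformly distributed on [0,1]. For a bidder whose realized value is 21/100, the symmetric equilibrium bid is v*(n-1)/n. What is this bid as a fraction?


Step 1: The symmetric BNE bidding function is b(v) = v * (n-1) / n
Step 2: Substitute v = 21/100 and n = 8
Step 3: b = 21/100 * 7/8
Step 4: b = 147/800

147/800


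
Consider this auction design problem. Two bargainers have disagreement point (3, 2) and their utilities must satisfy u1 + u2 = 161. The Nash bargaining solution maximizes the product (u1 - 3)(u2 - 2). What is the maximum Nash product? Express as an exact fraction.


Step 1: The Nash solution splits surplus symmetrically above the disagreement point
Step 2: u1 = (total + d1 - d2)/2 = (161 + 3 - 2)/2 = 81
Step 3: u2 = (total - d1 + d2)/2 = (161 - 3 + 2)/2 = 80
Step 4: Nash product = (81 - 3) * (80 - 2)
Step 5: = 78 * 78 = 6084

6084


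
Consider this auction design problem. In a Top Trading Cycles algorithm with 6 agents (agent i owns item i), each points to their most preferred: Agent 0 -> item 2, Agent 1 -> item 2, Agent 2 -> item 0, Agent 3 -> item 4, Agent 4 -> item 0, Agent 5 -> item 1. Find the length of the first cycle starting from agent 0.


Step 1: Trace the pointer graph from agent 0: 0 -> 2 -> 0
Step 2: A cycle is detected when we revisit agent 0
Step 3: The cycle is: 0 -> 2 -> 0
Step 4: Cycle length = 2

2


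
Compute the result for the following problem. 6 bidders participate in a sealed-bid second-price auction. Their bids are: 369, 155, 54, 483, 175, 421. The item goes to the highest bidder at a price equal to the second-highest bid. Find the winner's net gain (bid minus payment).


Step 1: Sort bids in descending order: 483, 421, 369, 175, 155, 54
Step 2: The winning bid is the highest: 483
Step 3: The payment equals the second-highest bid: 421
Step 4: Surplus = winner's bid - payment = 483 - 421 = 62

62


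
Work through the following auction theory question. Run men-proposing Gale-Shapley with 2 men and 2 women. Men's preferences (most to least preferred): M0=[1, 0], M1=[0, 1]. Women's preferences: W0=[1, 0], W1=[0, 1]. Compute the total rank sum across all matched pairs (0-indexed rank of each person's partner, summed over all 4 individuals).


Step 1: Run Gale-Shapley (men propose, women hold best offer):
  M0 proposes to W1; she accepts
  M1 proposes to W0; she accepts
Step 2: Final matching: W0-M1, W1-M0
Step 3: 0-indexed ranks (man's rank of his match, then woman's): 0 + 0 + 0 + 0
Step 4: Total rank sum = 0

0


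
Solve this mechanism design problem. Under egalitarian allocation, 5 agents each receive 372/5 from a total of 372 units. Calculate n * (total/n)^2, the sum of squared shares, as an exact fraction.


Step 1: Each agent's share = 372/5
Step 2: Square of each share = (372/5)^2 = 138384/25
Step 3: Sum of squares = 5 * 138384/25 = 138384/5

138384/5


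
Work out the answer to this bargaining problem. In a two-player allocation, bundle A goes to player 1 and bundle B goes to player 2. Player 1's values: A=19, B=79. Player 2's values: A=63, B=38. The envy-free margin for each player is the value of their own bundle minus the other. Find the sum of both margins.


Step 1: Player 1's margin = v1(A) - v1(B) = 19 - 79 = -60
Step 2: Player 2's margin = v2(B) - v2(A) = 38 - 63 = -25
Step 3: Total margin = -60 + -25 = -85

-85


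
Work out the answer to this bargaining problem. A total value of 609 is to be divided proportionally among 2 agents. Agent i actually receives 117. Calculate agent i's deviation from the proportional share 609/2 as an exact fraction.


Step 1: Proportional share = 609/2
Step 2: Agent's actual allocation = 117
Step 3: Excess = 117 - 609/2 = -375/2

-375/2


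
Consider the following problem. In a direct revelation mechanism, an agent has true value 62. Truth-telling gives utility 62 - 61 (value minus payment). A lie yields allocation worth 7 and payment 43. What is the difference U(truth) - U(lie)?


Step 1: U(truth) = value - payment = 62 - 61 = 1
Step 2: U(lie) = allocation - payment = 7 - 43 = -36
Step 3: IC gap = 1 - (-36) = 37

37


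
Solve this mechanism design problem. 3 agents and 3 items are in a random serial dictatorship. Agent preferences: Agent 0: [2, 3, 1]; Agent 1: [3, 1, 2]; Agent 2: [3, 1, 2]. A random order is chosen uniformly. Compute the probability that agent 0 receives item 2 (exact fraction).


Step 1: Agent 0 wants item 2
Step 2: There are 6 possible orderings of agents
Step 3: In 6 orderings, agent 0 gets item 2
Step 4: Probability = 6/6 = 1

1


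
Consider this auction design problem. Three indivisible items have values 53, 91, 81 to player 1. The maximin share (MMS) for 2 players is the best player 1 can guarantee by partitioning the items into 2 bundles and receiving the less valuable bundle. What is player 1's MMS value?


Step 1: Item values = 53, 91, 81
Step 2: Enumerate all 2-bundle partitions and take the smaller bundle:
  Partition 1: {53} vs {91,81} -> bundles 53, 172; min = 53
  Partition 2: {91} vs {53,81} -> bundles 91, 134; min = 91
  Partition 3: {81} vs {53,91} -> bundles 81, 144; min = 81
Step 3: MMS = max(53, 91, 81) = 91

91


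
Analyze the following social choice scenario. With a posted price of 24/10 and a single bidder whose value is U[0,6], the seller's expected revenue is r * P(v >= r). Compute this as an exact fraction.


Step 1: Posted price r = 12/5, value support [0,6]
Step 2: P(v >= r) = (6 - 12/5)/6 = 3/5
Step 3: Expected revenue = r * P(v >= r) = 12/5 * 3/5
Step 4: Revenue = 36/25

36/25


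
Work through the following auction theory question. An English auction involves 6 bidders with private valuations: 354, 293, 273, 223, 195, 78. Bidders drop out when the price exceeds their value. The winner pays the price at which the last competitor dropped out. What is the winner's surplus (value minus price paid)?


Step 1: Identify the highest value: 354
Step 2: Identify the second-highest value: 293
Step 3: The final price = second-highest value = 293
Step 4: Surplus = 354 - 293 = 61

61


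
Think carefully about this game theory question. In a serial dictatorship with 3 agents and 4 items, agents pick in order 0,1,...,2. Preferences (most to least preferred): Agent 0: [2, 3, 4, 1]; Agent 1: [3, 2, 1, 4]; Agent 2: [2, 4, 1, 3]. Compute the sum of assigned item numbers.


Step 1: Agent 0 picks item 2
Step 2: Agent 1 picks item 3
Step 3: Agent 2 picks item 4
Step 4: Sum = 2 + 3 + 4 = 9

9


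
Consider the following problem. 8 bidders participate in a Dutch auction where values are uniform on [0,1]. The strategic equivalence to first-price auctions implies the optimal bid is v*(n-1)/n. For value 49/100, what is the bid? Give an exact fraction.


Step 1: Dutch auctions are strategically equivalent to first-price auctions
Step 2: The equilibrium bid is b(v) = v*(n-1)/n
Step 3: b = 49/100 * 7/8
Step 4: b = 343/800

343/800


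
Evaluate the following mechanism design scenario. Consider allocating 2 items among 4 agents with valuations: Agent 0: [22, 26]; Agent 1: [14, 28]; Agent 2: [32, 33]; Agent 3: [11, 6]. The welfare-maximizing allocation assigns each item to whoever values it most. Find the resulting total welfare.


Step 1: For each item, find the maximum value among all agents.
Step 2: Item 0 -> Agent 2 (value 32)
Step 3: Item 1 -> Agent 2 (value 33)
Step 4: Total welfare = 32 + 33 = 65

65


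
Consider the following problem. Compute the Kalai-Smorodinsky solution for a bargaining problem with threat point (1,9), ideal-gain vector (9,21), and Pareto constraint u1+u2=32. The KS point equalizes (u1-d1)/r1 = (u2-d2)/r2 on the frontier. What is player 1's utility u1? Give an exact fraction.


Step 1: At the KS point, (u1-d1)/r1 = (u2-d2)/r2 = t and u1+u2 = 32
Step 2: u1 = d1 + r1*t and u2 = d2 + r2*t, so (d1 + r1*t) + (d2 + r2*t) = 32
Step 3: t = (32 - 1 - 9)/(9 + 21) = 22/30 = 11/15
Step 4: u1 = d1 + r1*t = 1 + 9 * 11/15 = 38/5
Step 5: (Check: u2 = d2 + r2*t = 122/5; u1+u2 = 38/5 + 122/5 = 32, on the frontier.)

38/5


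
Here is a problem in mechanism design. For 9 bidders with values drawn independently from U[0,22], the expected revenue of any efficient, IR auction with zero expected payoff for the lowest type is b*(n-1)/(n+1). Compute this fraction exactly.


Step 1: By Revenue Equivalence, expected revenue = b*(n-1)/(n+1)
Step 2: Substituting n = 9, b = 22
Step 3: Revenue = 22*(9-1)/(9+1) = 22*8/10
Step 4: Revenue = 176/10 = 88/5

88/5
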